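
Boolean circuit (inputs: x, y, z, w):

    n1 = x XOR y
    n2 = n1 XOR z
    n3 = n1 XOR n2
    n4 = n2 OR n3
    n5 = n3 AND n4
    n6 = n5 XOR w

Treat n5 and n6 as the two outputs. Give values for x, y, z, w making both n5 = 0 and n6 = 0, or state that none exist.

x=1 y=0 z=0 w=0

Check with x=1 y=0 z=0 w=0:
n1 = x XOR y = 1 XOR 0 = 1
n2 = n1 XOR z = 1 XOR 0 = 1
n3 = n1 XOR n2 = 1 XOR 1 = 0
n4 = n2 OR n3 = 1 OR 0 = 1
n5 = n3 AND n4 = 0 AND 1 = 0
n6 = n5 XOR w = 0 XOR 0 = 0
So n5 = 0 and n6 = 0.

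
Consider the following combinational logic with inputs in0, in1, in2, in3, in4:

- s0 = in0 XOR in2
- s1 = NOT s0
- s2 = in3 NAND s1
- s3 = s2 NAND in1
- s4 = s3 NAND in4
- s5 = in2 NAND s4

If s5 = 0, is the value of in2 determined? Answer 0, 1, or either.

s5 = in2 NAND s4 must be 0, so both in2 = 1 and s4 = 1.
s4 = s3 NAND in4 must be 1, so at least one of s3, in4 is 0.
Every assignment with s5 = 0 has in2 = 1; there are 11 such assignment(s).

1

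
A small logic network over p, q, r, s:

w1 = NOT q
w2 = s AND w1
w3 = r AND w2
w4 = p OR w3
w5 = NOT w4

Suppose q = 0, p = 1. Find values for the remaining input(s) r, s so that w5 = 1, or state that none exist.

no solution exists

With q = 0, p = 1 fixed, none of the 4 settings of r, s give w5 = 1.
For example, with r=0, s=0:
w1 = NOT q = NOT 0 = 1
w2 = s AND w1 = 0 AND 1 = 0
w3 = r AND w2 = 0 AND 0 = 0
w4 = p OR w3 = 1 OR 0 = 1
w5 = NOT w4 = NOT 1 = 0
giving w5 = 0 ≠ 1.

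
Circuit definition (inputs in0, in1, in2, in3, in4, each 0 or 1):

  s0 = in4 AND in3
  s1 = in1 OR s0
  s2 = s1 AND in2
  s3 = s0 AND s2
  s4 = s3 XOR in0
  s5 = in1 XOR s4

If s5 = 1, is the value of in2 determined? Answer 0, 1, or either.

Both values of in2 occur among assignments with s5 = 1:
  in2=0: in0=0, in1=1, in2=0, in3=0, in4=0
  in2=1: in0=0, in1=0, in2=1, in3=1, in4=1

either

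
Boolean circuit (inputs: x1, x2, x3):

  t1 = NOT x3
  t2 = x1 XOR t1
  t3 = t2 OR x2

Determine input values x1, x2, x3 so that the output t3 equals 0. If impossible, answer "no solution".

x1=0 x2=0 x3=1

t3 = t2 OR x2 must be 0, so both t2 = 0 and x2 = 0.
Check with x1=0 x2=0 x3=1:
t1 = NOT x3 = NOT 1 = 0
t2 = x1 XOR t1 = 0 XOR 0 = 0
t3 = t2 OR x2 = 0 OR 0 = 0
So t3 = 0 as required.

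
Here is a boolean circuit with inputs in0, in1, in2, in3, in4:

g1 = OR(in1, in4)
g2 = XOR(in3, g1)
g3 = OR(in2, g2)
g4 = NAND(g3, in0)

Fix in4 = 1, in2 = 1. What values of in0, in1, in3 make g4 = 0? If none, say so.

in0=1, in1=1, in3=0

Check with in4 = 1, in2 = 1 and in0=1, in1=1, in3=0:
g1 = OR(in1, in4) = OR(1, 1) = 1
g2 = XOR(in3, g1) = XOR(0, 1) = 1
g3 = OR(in2, g2) = OR(1, 1) = 1
g4 = NAND(g3, in0) = NAND(1, 1) = 0
So g4 = 0.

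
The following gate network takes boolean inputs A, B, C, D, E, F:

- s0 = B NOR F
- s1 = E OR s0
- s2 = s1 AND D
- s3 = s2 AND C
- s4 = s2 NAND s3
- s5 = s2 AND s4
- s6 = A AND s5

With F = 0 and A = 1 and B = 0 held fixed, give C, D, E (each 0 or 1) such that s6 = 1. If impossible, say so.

C=0 D=1 E=1

s6 = A AND s5 must be 1, so both A = 1 and s5 = 1.
s5 = s2 AND s4 must be 1, so both s2 = 1 and s4 = 1.
Check with F = 0 and A = 1 and B = 0 and C=0, D=1, E=1:
s0 = B NOR F = 0 NOR 0 = 1
s1 = E OR s0 = 1 OR 1 = 1
s2 = s1 AND D = 1 AND 1 = 1
s3 = s2 AND C = 1 AND 0 = 0
s4 = s2 NAND s3 = 1 NAND 0 = 1
s5 = s2 AND s4 = 1 AND 1 = 1
s6 = A AND s5 = 1 AND 1 = 1
So s6 = 1.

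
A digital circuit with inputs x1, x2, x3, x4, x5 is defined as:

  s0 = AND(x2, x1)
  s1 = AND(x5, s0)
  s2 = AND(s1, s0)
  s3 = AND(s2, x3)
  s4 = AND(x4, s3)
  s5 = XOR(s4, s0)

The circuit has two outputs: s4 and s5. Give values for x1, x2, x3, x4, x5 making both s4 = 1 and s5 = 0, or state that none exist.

Check with x1=1, x2=1, x3=1, x4=1, x5=1:
s0 = AND(x2, x1) = AND(1, 1) = 1
s1 = AND(x5, s0) = AND(1, 1) = 1
s2 = AND(s1, s0) = AND(1, 1) = 1
s3 = AND(s2, x3) = AND(1, 1) = 1
s4 = AND(x4, s3) = AND(1, 1) = 1
s5 = XOR(s4, s0) = XOR(1, 1) = 0
So s4 = 1 and s5 = 0.

x1=1, x2=1, x3=1, x4=1, x5=1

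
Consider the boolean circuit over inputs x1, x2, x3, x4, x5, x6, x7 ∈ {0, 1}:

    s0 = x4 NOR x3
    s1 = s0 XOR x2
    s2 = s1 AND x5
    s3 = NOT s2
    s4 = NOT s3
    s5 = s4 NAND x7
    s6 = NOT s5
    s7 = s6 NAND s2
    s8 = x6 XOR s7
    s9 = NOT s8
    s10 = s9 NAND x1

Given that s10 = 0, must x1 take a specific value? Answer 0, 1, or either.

s10 = s9 NAND x1 must be 0, so both s9 = 1 and x1 = 1.
Every assignment with s10 = 0 has x1 = 1; there are 32 such assignment(s).

1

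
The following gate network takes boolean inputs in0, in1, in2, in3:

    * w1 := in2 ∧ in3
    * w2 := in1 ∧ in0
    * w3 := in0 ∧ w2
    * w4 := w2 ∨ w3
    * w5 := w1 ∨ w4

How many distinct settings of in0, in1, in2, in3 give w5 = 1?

w5 = w1 ∨ w4 must be 1, so at least one of w1, w4 is 1.
Enumerating the 16 input combinations, 7 give w5 = 1 and 9 give w5 = 0.

7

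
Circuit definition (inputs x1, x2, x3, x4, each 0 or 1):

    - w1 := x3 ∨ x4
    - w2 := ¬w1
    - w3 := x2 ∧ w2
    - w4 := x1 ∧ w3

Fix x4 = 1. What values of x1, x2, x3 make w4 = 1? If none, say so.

no solution exists

With x4 = 1 fixed, none of the 8 settings of x1, x2, x3 give w4 = 1.
For example, with x1=1, x2=1, x3=1:
w1 = x3 ∨ x4 = 1 ∨ 1 = 1
w2 = ¬w1 = ¬1 = 0
w3 = x2 ∧ w2 = 1 ∧ 0 = 0
w4 = x1 ∧ w3 = 1 ∧ 0 = 0
giving w4 = 0 ≠ 1.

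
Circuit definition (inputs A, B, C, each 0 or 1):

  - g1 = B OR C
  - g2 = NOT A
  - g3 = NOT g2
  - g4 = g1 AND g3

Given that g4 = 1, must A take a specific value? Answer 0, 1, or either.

g4 = g1 AND g3 must be 1, so both g1 = 1 and g3 = 1.
Every assignment with g4 = 1 has A = 1; there are 3 such assignment(s).
  A=1, B=0, C=1
  A=1, B=1, C=0
  A=1, B=1, C=1

1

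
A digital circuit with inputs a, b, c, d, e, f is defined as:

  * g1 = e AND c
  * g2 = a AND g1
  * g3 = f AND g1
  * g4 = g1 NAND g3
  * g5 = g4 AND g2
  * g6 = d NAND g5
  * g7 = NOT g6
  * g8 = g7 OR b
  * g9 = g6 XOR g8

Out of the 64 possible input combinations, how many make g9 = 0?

g9 = g6 XOR g8 must be 0, so g6 and g8 are equal.
Enumerating the 64 input combinations, 31 give g9 = 0 and 33 give g9 = 1.

31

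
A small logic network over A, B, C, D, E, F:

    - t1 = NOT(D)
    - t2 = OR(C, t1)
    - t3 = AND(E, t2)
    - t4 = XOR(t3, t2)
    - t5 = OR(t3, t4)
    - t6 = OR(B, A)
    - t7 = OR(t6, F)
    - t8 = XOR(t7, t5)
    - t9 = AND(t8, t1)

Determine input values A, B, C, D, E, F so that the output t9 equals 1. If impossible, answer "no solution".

Check with A=0 B=0 C=1 D=0 E=0 F=0:
t1 = NOT(D) = NOT 0 = 1
t2 = OR(C, t1) = OR(1, 1) = 1
t3 = AND(E, t2) = AND(0, 1) = 0
t4 = XOR(t3, t2) = XOR(0, 1) = 1
t5 = OR(t3, t4) = OR(0, 1) = 1
t6 = OR(B, A) = OR(0, 0) = 0
t7 = OR(t6, F) = OR(0, 0) = 0
t8 = XOR(t7, t5) = XOR(0, 1) = 1
t9 = AND(t8, t1) = AND(1, 1) = 1
So t9 = 1 as required.

A=0 B=0 C=1 D=0 E=0 F=0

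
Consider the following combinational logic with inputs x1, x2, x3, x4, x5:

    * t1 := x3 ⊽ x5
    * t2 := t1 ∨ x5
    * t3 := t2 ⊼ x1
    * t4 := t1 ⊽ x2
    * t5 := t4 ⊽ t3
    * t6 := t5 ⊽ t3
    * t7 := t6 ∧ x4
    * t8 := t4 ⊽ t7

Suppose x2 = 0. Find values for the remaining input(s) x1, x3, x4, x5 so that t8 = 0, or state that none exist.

t8 = t4 ⊽ t7 must be 0, so at least one of t4, t7 is 1.
Check with x2 = 0 and x1=0, x3=1, x4=0, x5=0:
t1 = x3 ⊽ x5 = 1 ⊽ 0 = 0
t2 = t1 ∨ x5 = 0 ∨ 0 = 0
t3 = t2 ⊼ x1 = 0 ⊼ 0 = 1
t4 = t1 ⊽ x2 = 0 ⊽ 0 = 1
t5 = t4 ⊽ t3 = 1 ⊽ 1 = 0
t6 = t5 ⊽ t3 = 0 ⊽ 1 = 0
t7 = t6 ∧ x4 = 0 ∧ 0 = 0
t8 = t4 ⊽ t7 = 1 ⊽ 0 = 0
So t8 = 0.

x1=0, x3=1, x4=0, x5=0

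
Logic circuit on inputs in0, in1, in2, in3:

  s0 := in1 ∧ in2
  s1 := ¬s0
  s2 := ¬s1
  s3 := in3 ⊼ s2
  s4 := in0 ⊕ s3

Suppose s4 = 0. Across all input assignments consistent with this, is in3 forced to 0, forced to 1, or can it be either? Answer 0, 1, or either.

either

Both values of in3 occur among assignments with s4 = 0:
  in3=0: in0=1, in1=0, in2=0, in3=0
  in3=1: in0=0, in1=1, in2=1, in3=1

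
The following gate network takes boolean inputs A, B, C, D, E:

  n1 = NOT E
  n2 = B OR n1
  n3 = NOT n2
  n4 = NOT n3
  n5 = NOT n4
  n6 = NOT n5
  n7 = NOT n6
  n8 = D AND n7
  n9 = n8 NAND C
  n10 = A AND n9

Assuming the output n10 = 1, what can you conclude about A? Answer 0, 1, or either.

n10 = A AND n9 must be 1, so both A = 1 and n9 = 1.
n9 = n8 NAND C must be 1, so at least one of n8, C is 0.
Every assignment with n10 = 1 has A = 1; there are 15 such assignment(s).

1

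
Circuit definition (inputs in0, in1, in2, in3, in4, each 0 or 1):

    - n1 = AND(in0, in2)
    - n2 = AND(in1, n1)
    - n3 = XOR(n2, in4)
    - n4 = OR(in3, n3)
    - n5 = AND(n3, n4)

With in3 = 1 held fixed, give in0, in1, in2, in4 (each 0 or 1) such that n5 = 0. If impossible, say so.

in0=0 in1=0 in2=0 in4=0

n5 = AND(n3, n4) must be 0, so at least one of n3, n4 is 0.
Check with in3 = 1 and in0=0, in1=0, in2=0, in4=0:
n1 = AND(in0, in2) = AND(0, 0) = 0
n2 = AND(in1, n1) = AND(0, 0) = 0
n3 = XOR(n2, in4) = XOR(0, 0) = 0
n4 = OR(in3, n3) = OR(1, 0) = 1
n5 = AND(n3, n4) = AND(0, 1) = 0
So n5 = 0.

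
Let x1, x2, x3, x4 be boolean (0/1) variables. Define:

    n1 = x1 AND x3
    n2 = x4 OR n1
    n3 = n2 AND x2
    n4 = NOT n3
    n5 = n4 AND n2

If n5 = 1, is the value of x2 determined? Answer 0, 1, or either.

n5 = n4 AND n2 must be 1, so both n4 = 1 and n2 = 1.
n4 = NOT n3 must be 1, so n3 = 0.
n2 = x4 OR n1 must be 1, so at least one of x4, n1 is 1.
Every assignment with n5 = 1 has x2 = 0; there are 5 such assignment(s).

0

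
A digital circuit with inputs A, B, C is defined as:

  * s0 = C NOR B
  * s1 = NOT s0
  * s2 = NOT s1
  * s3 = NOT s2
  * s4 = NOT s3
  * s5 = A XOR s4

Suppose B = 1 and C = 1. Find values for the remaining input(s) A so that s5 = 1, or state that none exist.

s5 = A XOR s4 must be 1, so A and s4 differ.
Check with B = 1 and C = 1 and A=1:
s0 = C NOR B = 1 NOR 1 = 0
s1 = NOT s0 = NOT 0 = 1
s2 = NOT s1 = NOT 1 = 0
s3 = NOT s2 = NOT 0 = 1
s4 = NOT s3 = NOT 1 = 0
s5 = A XOR s4 = 1 XOR 0 = 1
So s5 = 1.

A=1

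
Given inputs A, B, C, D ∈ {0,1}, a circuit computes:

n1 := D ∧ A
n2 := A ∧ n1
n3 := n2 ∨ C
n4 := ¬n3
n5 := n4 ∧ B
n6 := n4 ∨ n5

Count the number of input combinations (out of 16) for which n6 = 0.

10

n6 = n4 ∨ n5 must be 0, so both n4 = 0 and n5 = 0.
Enumerating the 16 input combinations, 10 give n6 = 0 and 6 give n6 = 1.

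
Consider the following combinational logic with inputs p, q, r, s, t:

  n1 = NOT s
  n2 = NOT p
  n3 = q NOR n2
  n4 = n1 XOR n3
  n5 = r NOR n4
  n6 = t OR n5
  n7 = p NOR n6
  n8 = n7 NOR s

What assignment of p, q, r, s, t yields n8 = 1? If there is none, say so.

p=1 q=1 r=0 s=0 t=1

Check with p=1 q=1 r=0 s=0 t=1:
n1 = NOT s = NOT 0 = 1
n2 = NOT p = NOT 1 = 0
n3 = q NOR n2 = 1 NOR 0 = 0
n4 = n1 XOR n3 = 1 XOR 0 = 1
n5 = r NOR n4 = 0 NOR 1 = 0
n6 = t OR n5 = 1 OR 0 = 1
n7 = p NOR n6 = 1 NOR 1 = 0
n8 = n7 NOR s = 0 NOR 0 = 1
So n8 = 1 as required.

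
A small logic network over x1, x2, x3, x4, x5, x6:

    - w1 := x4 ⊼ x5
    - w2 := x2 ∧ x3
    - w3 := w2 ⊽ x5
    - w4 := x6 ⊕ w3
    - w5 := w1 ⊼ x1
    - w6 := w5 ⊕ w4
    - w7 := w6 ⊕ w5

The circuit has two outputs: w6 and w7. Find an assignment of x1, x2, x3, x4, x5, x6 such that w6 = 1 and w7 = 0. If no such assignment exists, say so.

x1=0, x2=0, x3=1, x4=0, x5=0, x6=1

Check with x1=0, x2=0, x3=1, x4=0, x5=0, x6=1:
w1 = x4 ⊼ x5 = 0 ⊼ 0 = 1
w2 = x2 ∧ x3 = 0 ∧ 1 = 0
w3 = w2 ⊽ x5 = 0 ⊽ 0 = 1
w4 = x6 ⊕ w3 = 1 ⊕ 1 = 0
w5 = w1 ⊼ x1 = 1 ⊼ 0 = 1
w6 = w5 ⊕ w4 = 1 ⊕ 0 = 1
w7 = w6 ⊕ w5 = 1 ⊕ 1 = 0
So w6 = 1 and w7 = 0.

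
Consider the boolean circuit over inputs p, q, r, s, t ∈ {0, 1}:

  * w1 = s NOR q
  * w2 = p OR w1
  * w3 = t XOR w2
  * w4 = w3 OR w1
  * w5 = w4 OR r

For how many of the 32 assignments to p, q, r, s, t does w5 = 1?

w5 = w4 OR r must be 1, so at least one of w4, r is 1.
Enumerating the 32 input combinations, 26 give w5 = 1 and 6 give w5 = 0.

26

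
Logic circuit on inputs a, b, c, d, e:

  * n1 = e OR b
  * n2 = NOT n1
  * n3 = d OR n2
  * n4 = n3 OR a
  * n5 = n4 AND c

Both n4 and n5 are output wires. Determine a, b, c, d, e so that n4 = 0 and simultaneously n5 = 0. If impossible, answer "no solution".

a=0, b=1, c=0, d=0, e=1

Check with a=0, b=1, c=0, d=0, e=1:
n1 = e OR b = 1 OR 1 = 1
n2 = NOT n1 = NOT 1 = 0
n3 = d OR n2 = 0 OR 0 = 0
n4 = n3 OR a = 0 OR 0 = 0
n5 = n4 AND c = 0 AND 0 = 0
So n4 = 0 and n5 = 0.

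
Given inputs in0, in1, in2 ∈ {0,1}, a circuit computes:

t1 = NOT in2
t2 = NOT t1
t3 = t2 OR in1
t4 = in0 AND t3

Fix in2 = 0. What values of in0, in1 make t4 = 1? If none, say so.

in0=1 in1=1

Check with in2 = 0 and in0=1, in1=1:
t1 = NOT in2 = NOT 0 = 1
t2 = NOT t1 = NOT 1 = 0
t3 = t2 OR in1 = 0 OR 1 = 1
t4 = in0 AND t3 = 1 AND 1 = 1
So t4 = 1.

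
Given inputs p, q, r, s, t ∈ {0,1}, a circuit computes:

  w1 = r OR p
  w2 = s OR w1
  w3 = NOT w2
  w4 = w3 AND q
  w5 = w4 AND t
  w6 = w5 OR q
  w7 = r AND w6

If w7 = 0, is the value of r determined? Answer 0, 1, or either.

Both values of r occur among assignments with w7 = 0:
  r=0: p=0, q=0, r=0, s=0, t=0
  r=1: p=0, q=0, r=1, s=0, t=0

either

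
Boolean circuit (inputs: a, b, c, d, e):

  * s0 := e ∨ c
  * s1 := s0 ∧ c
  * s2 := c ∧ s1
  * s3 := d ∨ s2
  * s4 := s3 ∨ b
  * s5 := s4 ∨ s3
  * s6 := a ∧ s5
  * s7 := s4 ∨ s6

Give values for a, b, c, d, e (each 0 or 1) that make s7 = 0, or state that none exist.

s7 = s4 ∨ s6 must be 0, so both s4 = 0 and s6 = 0.
Check with a=0 b=0 c=0 d=0 e=1:
s0 = e ∨ c = 1 ∨ 0 = 1
s1 = s0 ∧ c = 1 ∧ 0 = 0
s2 = c ∧ s1 = 0 ∧ 0 = 0
s3 = d ∨ s2 = 0 ∨ 0 = 0
s4 = s3 ∨ b = 0 ∨ 0 = 0
s5 = s4 ∨ s3 = 0 ∨ 0 = 0
s6 = a ∧ s5 = 0 ∧ 0 = 0
s7 = s4 ∨ s6 = 0 ∨ 0 = 0
So s7 = 0 as required.

a=0 b=0 c=0 d=0 e=1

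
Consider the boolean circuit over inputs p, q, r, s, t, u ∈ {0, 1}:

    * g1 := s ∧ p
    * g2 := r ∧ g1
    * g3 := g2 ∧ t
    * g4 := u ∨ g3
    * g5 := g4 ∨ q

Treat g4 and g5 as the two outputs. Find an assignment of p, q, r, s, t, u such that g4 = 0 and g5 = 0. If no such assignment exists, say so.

Check with p=1 q=0 r=0 s=0 t=0 u=0:
g1 = s ∧ p = 0 ∧ 1 = 0
g2 = r ∧ g1 = 0 ∧ 0 = 0
g3 = g2 ∧ t = 0 ∧ 0 = 0
g4 = u ∨ g3 = 0 ∨ 0 = 0
g5 = g4 ∨ q = 0 ∨ 0 = 0
So g4 = 0 and g5 = 0.

p=1 q=0 r=0 s=0 t=0 u=0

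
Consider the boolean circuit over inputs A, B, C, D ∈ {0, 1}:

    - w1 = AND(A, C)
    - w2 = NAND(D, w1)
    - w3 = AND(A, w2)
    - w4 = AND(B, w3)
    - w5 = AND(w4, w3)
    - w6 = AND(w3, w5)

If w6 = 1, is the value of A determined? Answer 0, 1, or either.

1

w6 = AND(w3, w5) must be 1, so both w3 = 1 and w5 = 1.
w3 = AND(A, w2) must be 1, so both A = 1 and w2 = 1.
Every assignment with w6 = 1 has A = 1; there are 3 such assignment(s).
  A=1, B=1, C=0, D=0
  A=1, B=1, C=0, D=1
  A=1, B=1, C=1, D=0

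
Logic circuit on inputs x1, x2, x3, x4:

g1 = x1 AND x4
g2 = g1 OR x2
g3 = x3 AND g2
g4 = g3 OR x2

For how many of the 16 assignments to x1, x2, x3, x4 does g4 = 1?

g4 = g3 OR x2 must be 1, so at least one of g3, x2 is 1.
Enumerating the 16 input combinations, 9 give g4 = 1 and 7 give g4 = 0.

9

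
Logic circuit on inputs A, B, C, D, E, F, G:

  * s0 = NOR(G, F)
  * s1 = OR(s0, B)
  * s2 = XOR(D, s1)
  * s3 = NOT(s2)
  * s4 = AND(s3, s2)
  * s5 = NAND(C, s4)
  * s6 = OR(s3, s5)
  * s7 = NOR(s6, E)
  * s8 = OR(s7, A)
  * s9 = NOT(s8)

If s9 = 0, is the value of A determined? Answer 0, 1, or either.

s9 = NOT(s8) must be 0, so s8 = 1.
s8 = OR(s7, A) must be 1, so at least one of s7, A is 1.
Every assignment with s9 = 0 has A = 1; there are 64 such assignment(s).

1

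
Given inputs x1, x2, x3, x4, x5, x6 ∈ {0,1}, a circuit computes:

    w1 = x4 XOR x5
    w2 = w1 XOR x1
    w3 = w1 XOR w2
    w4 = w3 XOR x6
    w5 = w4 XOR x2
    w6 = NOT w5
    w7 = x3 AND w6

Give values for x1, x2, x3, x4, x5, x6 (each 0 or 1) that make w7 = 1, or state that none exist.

x1=1 x2=0 x3=1 x4=0 x5=0 x6=1

Check with x1=1 x2=0 x3=1 x4=0 x5=0 x6=1:
w1 = x4 XOR x5 = 0 XOR 0 = 0
w2 = w1 XOR x1 = 0 XOR 1 = 1
w3 = w1 XOR w2 = 0 XOR 1 = 1
w4 = w3 XOR x6 = 1 XOR 1 = 0
w5 = w4 XOR x2 = 0 XOR 0 = 0
w6 = NOT w5 = NOT 0 = 1
w7 = x3 AND w6 = 1 AND 1 = 1
So w7 = 1 as required.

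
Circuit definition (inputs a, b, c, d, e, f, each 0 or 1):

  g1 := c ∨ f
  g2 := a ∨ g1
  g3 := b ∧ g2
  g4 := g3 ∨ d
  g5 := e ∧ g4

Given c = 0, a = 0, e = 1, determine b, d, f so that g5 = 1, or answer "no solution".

Check with c = 0, a = 0, e = 1 and b=0, d=1, f=1:
g1 = c ∨ f = 0 ∨ 1 = 1
g2 = a ∨ g1 = 0 ∨ 1 = 1
g3 = b ∧ g2 = 0 ∧ 1 = 0
g4 = g3 ∨ d = 0 ∨ 1 = 1
g5 = e ∧ g4 = 1 ∧ 1 = 1
So g5 = 1.

b=0 d=1 f=1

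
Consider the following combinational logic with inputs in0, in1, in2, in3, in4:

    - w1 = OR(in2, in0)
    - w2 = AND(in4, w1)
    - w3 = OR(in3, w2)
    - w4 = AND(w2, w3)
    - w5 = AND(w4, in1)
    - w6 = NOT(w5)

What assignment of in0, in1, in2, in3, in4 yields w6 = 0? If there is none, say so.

w6 = NOT(w5) must be 0, so w5 = 1.
Check with in0=1, in1=1, in2=0, in3=0, in4=1:
w1 = OR(in2, in0) = OR(0, 1) = 1
w2 = AND(in4, w1) = AND(1, 1) = 1
w3 = OR(in3, w2) = OR(0, 1) = 1
w4 = AND(w2, w3) = AND(1, 1) = 1
w5 = AND(w4, in1) = AND(1, 1) = 1
w6 = NOT(w5) = NOT 1 = 0
So w6 = 0 as required.

in0=1, in1=1, in2=0, in3=0, in4=1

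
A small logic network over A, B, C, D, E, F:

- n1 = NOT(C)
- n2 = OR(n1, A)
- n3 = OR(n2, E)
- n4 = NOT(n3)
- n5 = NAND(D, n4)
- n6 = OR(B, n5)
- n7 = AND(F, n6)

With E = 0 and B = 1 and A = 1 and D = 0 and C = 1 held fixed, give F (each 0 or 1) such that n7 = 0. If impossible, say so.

F=0

n7 = AND(F, n6) must be 0, so at least one of F, n6 is 0.
Check with E = 0 and B = 1 and A = 1 and D = 0 and C = 1 and F=0:
n1 = NOT(C) = NOT 1 = 0
n2 = OR(n1, A) = OR(0, 1) = 1
n3 = OR(n2, E) = OR(1, 0) = 1
n4 = NOT(n3) = NOT 1 = 0
n5 = NAND(D, n4) = NAND(0, 0) = 1
n6 = OR(B, n5) = OR(1, 1) = 1
n7 = AND(F, n6) = AND(0, 1) = 0
So n7 = 0.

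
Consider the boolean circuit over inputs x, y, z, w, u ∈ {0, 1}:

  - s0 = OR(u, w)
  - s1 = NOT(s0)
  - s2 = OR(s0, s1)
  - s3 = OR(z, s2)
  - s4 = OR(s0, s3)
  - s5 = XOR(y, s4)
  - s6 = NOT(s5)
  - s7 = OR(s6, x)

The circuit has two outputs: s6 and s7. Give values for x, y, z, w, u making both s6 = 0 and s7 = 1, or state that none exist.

x=1 y=0 z=0 w=1 u=1

Check with x=1 y=0 z=0 w=1 u=1:
s0 = OR(u, w) = OR(1, 1) = 1
s1 = NOT(s0) = NOT 1 = 0
s2 = OR(s0, s1) = OR(1, 0) = 1
s3 = OR(z, s2) = OR(0, 1) = 1
s4 = OR(s0, s3) = OR(1, 1) = 1
s5 = XOR(y, s4) = XOR(0, 1) = 1
s6 = NOT(s5) = NOT 1 = 0
s7 = OR(s6, x) = OR(0, 1) = 1
So s6 = 0 and s7 = 1.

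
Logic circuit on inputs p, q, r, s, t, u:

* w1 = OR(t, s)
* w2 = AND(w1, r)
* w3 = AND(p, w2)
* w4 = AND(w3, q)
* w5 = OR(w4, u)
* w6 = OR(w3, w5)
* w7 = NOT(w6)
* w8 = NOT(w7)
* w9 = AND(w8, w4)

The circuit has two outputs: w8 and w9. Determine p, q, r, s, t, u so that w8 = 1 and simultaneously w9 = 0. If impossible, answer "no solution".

Check with p=1, q=0, r=1, s=1, t=1, u=1:
w1 = OR(t, s) = OR(1, 1) = 1
w2 = AND(w1, r) = AND(1, 1) = 1
w3 = AND(p, w2) = AND(1, 1) = 1
w4 = AND(w3, q) = AND(1, 0) = 0
w5 = OR(w4, u) = OR(0, 1) = 1
w6 = OR(w3, w5) = OR(1, 1) = 1
w7 = NOT(w6) = NOT 1 = 0
w8 = NOT(w7) = NOT 0 = 1
w9 = AND(w8, w4) = AND(1, 0) = 0
So w8 = 1 and w9 = 0.

p=1, q=0, r=1, s=1, t=1, u=1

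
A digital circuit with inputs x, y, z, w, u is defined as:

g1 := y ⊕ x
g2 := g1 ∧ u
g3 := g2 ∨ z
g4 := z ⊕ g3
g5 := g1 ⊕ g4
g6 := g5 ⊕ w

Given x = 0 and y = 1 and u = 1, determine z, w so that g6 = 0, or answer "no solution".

z=0 w=0

g6 = g5 ⊕ w must be 0, so g5 and w are equal.
Check with x = 0 and y = 1 and u = 1 and z=0, w=0:
g1 = y ⊕ x = 1 ⊕ 0 = 1
g2 = g1 ∧ u = 1 ∧ 1 = 1
g3 = g2 ∨ z = 1 ∨ 0 = 1
g4 = z ⊕ g3 = 0 ⊕ 1 = 1
g5 = g1 ⊕ g4 = 1 ⊕ 1 = 0
g6 = g5 ⊕ w = 0 ⊕ 0 = 0
So g6 = 0.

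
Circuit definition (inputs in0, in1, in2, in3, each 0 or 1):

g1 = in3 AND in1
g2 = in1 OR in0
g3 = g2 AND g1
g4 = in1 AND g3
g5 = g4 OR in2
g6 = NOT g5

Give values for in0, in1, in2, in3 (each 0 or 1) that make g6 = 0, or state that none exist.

g6 = NOT g5 must be 0, so g5 = 1.
g5 = g4 OR in2 must be 1, so at least one of g4, in2 is 1.
Check with in0=0, in1=0, in2=1, in3=0:
g1 = in3 AND in1 = 0 AND 0 = 0
g2 = in1 OR in0 = 0 OR 0 = 0
g3 = g2 AND g1 = 0 AND 0 = 0
g4 = in1 AND g3 = 0 AND 0 = 0
g5 = g4 OR in2 = 0 OR 1 = 1
g6 = NOT g5 = NOT 1 = 0
So g6 = 0 as required.

in0=0, in1=0, in2=1, in3=0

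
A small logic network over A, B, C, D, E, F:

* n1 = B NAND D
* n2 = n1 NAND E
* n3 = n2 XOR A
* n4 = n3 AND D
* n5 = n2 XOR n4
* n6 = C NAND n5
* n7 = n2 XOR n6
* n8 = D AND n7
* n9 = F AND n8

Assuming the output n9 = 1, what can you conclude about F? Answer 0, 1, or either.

n9 = F AND n8 must be 1, so both F = 1 and n8 = 1.
Every assignment with n9 = 1 has F = 1; there are 6 such assignment(s).

1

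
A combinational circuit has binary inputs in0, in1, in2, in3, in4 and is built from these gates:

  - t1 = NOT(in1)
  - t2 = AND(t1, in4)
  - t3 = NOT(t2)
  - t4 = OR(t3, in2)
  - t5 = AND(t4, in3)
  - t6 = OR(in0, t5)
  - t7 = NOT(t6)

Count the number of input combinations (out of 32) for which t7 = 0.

23

t7 = NOT(t6) must be 0, so t6 = 1.
Enumerating the 32 input combinations, 23 give t7 = 0 and 9 give t7 = 1.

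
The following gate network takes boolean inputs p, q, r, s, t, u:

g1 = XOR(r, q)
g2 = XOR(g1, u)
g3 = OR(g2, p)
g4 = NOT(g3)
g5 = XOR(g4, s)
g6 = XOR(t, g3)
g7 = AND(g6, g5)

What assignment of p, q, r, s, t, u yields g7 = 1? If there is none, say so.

p=0, q=1, r=0, s=1, t=0, u=0

Check with p=0, q=1, r=0, s=1, t=0, u=0:
g1 = XOR(r, q) = XOR(0, 1) = 1
g2 = XOR(g1, u) = XOR(1, 0) = 1
g3 = OR(g2, p) = OR(1, 0) = 1
g4 = NOT(g3) = NOT 1 = 0
g5 = XOR(g4, s) = XOR(0, 1) = 1
g6 = XOR(t, g3) = XOR(0, 1) = 1
g7 = AND(g6, g5) = AND(1, 1) = 1
So g7 = 1 as required.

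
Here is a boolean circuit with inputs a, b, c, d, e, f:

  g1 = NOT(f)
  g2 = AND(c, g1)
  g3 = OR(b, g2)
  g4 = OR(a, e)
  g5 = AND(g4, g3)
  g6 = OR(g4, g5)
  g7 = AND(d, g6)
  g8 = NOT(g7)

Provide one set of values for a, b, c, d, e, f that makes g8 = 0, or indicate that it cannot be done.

a=1 b=0 c=0 d=1 e=0 f=0

Check with a=1 b=0 c=0 d=1 e=0 f=0:
g1 = NOT(f) = NOT 0 = 1
g2 = AND(c, g1) = AND(0, 1) = 0
g3 = OR(b, g2) = OR(0, 0) = 0
g4 = OR(a, e) = OR(1, 0) = 1
g5 = AND(g4, g3) = AND(1, 0) = 0
g6 = OR(g4, g5) = OR(1, 0) = 1
g7 = AND(d, g6) = AND(1, 1) = 1
g8 = NOT(g7) = NOT 1 = 0
So g8 = 0 as required.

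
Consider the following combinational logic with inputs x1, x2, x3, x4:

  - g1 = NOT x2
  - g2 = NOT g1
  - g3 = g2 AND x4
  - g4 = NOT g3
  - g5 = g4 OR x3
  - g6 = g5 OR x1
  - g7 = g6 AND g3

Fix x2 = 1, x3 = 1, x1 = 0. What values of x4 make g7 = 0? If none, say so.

g7 = g6 AND g3 must be 0, so at least one of g6, g3 is 0.
Check with x2 = 1, x3 = 1, x1 = 0 and x4=0:
g1 = NOT x2 = NOT 1 = 0
g2 = NOT g1 = NOT 0 = 1
g3 = g2 AND x4 = 1 AND 0 = 0
g4 = NOT g3 = NOT 0 = 1
g5 = g4 OR x3 = 1 OR 1 = 1
g6 = g5 OR x1 = 1 OR 0 = 1
g7 = g6 AND g3 = 1 AND 0 = 0
So g7 = 0.

x4=0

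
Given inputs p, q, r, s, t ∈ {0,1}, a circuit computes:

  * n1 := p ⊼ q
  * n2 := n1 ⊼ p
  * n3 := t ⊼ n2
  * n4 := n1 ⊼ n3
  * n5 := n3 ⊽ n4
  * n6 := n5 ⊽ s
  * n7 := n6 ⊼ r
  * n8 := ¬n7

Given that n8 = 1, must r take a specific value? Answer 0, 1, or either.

1

n8 = ¬n7 must be 1, so n7 = 0.
n7 = n6 ⊼ r must be 0, so both n6 = 1 and r = 1.
n6 = n5 ⊽ s must be 1, so both n5 = 0 and s = 0.
Every assignment with n8 = 1 has r = 1; there are 8 such assignment(s).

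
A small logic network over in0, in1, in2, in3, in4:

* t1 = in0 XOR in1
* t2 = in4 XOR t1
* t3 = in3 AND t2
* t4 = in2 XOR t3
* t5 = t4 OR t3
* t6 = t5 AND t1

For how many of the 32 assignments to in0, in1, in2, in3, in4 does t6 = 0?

t6 = t5 AND t1 must be 0, so at least one of t5, t1 is 0.
Enumerating the 32 input combinations, 22 give t6 = 0 and 10 give t6 = 1.

22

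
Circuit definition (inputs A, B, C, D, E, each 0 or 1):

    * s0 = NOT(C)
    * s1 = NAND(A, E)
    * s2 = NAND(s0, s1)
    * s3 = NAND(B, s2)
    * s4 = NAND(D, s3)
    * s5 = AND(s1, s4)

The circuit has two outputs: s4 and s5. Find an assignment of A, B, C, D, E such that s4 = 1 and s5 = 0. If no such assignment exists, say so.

A=1, B=0, C=1, D=0, E=1

Check with A=1, B=0, C=1, D=0, E=1:
s0 = NOT(C) = NOT 1 = 0
s1 = NAND(A, E) = NAND(1, 1) = 0
s2 = NAND(s0, s1) = NAND(0, 0) = 1
s3 = NAND(B, s2) = NAND(0, 1) = 1
s4 = NAND(D, s3) = NAND(0, 1) = 1
s5 = AND(s1, s4) = AND(0, 1) = 0
So s4 = 1 and s5 = 0.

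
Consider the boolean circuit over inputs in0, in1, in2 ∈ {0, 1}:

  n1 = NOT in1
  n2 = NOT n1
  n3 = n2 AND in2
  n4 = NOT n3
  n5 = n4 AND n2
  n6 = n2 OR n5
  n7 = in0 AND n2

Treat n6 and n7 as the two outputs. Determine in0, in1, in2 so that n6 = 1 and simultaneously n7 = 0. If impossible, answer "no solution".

in0=0, in1=1, in2=1

Check with in0=0, in1=1, in2=1:
n1 = NOT in1 = NOT 1 = 0
n2 = NOT n1 = NOT 0 = 1
n3 = n2 AND in2 = 1 AND 1 = 1
n4 = NOT n3 = NOT 1 = 0
n5 = n4 AND n2 = 0 AND 1 = 0
n6 = n2 OR n5 = 1 OR 0 = 1
n7 = in0 AND n2 = 0 AND 1 = 0
So n6 = 1 and n7 = 0.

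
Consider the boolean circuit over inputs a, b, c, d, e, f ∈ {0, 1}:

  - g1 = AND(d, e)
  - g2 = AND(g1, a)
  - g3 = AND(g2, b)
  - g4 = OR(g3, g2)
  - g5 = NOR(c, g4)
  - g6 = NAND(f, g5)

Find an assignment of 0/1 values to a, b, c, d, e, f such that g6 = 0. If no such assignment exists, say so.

a=1, b=1, c=0, d=0, e=0, f=1

g6 = NAND(f, g5) must be 0, so both f = 1 and g5 = 1.
g5 = NOR(c, g4) must be 1, so both c = 0 and g4 = 0.
g4 = OR(g3, g2) must be 0, so both g3 = 0 and g2 = 0.
Check with a=1, b=1, c=0, d=0, e=0, f=1:
g1 = AND(d, e) = AND(0, 0) = 0
g2 = AND(g1, a) = AND(0, 1) = 0
g3 = AND(g2, b) = AND(0, 1) = 0
g4 = OR(g3, g2) = OR(0, 0) = 0
g5 = NOR(c, g4) = NOR(0, 0) = 1
g6 = NAND(f, g5) = NAND(1, 1) = 0
So g6 = 0 as required.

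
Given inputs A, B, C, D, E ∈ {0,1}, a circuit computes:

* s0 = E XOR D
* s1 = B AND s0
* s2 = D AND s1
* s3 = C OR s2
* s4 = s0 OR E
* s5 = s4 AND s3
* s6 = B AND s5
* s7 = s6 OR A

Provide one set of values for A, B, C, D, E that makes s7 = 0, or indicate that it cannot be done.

A=0 B=0 C=1 D=0 E=0

s7 = s6 OR A must be 0, so both s6 = 0 and A = 0.
Check with A=0 B=0 C=1 D=0 E=0:
s0 = E XOR D = 0 XOR 0 = 0
s1 = B AND s0 = 0 AND 0 = 0
s2 = D AND s1 = 0 AND 0 = 0
s3 = C OR s2 = 1 OR 0 = 1
s4 = s0 OR E = 0 OR 0 = 0
s5 = s4 AND s3 = 0 AND 1 = 0
s6 = B AND s5 = 0 AND 0 = 0
s7 = s6 OR A = 0 OR 0 = 0
So s7 = 0 as required.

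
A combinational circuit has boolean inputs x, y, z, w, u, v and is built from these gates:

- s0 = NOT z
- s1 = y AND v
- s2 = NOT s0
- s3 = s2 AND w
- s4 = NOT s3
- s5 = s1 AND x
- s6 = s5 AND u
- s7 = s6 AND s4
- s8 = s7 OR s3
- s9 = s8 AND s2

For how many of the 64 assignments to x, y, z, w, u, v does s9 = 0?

s9 = s8 AND s2 must be 0, so at least one of s8, s2 is 0.
Enumerating the 64 input combinations, 47 give s9 = 0 and 17 give s9 = 1.

47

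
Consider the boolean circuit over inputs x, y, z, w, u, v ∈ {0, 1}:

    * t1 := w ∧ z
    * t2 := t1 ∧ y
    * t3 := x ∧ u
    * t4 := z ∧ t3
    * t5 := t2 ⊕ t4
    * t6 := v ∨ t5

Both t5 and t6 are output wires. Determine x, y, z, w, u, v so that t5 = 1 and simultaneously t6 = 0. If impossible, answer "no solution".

no solution exists

Across all 64 input combinations, none give both t5 = 1 and t6 = 0.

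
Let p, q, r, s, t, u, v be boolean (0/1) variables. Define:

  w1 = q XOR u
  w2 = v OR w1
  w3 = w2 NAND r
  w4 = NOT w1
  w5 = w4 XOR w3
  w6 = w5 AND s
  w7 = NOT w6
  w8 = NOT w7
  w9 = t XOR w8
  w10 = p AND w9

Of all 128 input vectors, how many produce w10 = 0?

96

w10 = p AND w9 must be 0, so at least one of p, w9 is 0.
Enumerating the 128 input combinations, 96 give w10 = 0 and 32 give w10 = 1.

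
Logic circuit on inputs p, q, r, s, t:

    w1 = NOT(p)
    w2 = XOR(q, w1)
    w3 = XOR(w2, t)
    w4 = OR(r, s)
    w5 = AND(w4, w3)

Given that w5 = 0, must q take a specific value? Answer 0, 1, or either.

either

Both values of q occur among assignments with w5 = 0:
  q=0: p=0, q=0, r=0, s=0, t=0
  q=1: p=0, q=1, r=0, s=0, t=0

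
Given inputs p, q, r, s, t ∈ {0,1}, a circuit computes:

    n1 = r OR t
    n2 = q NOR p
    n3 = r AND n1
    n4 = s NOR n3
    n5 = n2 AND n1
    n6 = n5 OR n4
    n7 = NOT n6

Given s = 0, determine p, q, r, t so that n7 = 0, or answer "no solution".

n7 = NOT n6 must be 0, so n6 = 1.
n6 = n5 OR n4 must be 1, so at least one of n5, n4 is 1.
Check with s = 0 and p=0, q=0, r=1, t=1:
n1 = r OR t = 1 OR 1 = 1
n2 = q NOR p = 0 NOR 0 = 1
n3 = r AND n1 = 1 AND 1 = 1
n4 = s NOR n3 = 0 NOR 1 = 0
n5 = n2 AND n1 = 1 AND 1 = 1
n6 = n5 OR n4 = 1 OR 0 = 1
n7 = NOT n6 = NOT 1 = 0
So n7 = 0.

p=0, q=0, r=1, t=1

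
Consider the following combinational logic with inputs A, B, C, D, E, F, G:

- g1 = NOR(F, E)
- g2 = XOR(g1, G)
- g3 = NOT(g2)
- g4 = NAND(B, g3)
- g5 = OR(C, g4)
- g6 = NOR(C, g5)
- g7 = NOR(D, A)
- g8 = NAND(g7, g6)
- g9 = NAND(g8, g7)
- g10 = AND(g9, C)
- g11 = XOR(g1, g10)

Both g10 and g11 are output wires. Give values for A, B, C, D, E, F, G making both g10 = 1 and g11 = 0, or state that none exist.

A=1 B=0 C=1 D=1 E=0 F=0 G=0

Check with A=1 B=0 C=1 D=1 E=0 F=0 G=0:
g1 = NOR(F, E) = NOR(0, 0) = 1
g2 = XOR(g1, G) = XOR(1, 0) = 1
g3 = NOT(g2) = NOT 1 = 0
g4 = NAND(B, g3) = NAND(0, 0) = 1
g5 = OR(C, g4) = OR(1, 1) = 1
g6 = NOR(C, g5) = NOR(1, 1) = 0
g7 = NOR(D, A) = NOR(1, 1) = 0
g8 = NAND(g7, g6) = NAND(0, 0) = 1
g9 = NAND(g8, g7) = NAND(1, 0) = 1
g10 = AND(g9, C) = AND(1, 1) = 1
g11 = XOR(g1, g10) = XOR(1, 1) = 0
So g10 = 1 and g11 = 0.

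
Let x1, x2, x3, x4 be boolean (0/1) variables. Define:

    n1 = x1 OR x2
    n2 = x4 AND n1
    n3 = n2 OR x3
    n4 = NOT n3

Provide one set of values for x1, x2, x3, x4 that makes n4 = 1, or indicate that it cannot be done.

x1=0, x2=1, x3=0, x4=0

n4 = NOT n3 must be 1, so n3 = 0.
n3 = n2 OR x3 must be 0, so both n2 = 0 and x3 = 0.
n2 = x4 AND n1 must be 0, so at least one of x4, n1 is 0.
Check with x1=0, x2=1, x3=0, x4=0:
n1 = x1 OR x2 = 0 OR 1 = 1
n2 = x4 AND n1 = 0 AND 1 = 0
n3 = n2 OR x3 = 0 OR 0 = 0
n4 = NOT n3 = NOT 0 = 1
So n4 = 1 as required.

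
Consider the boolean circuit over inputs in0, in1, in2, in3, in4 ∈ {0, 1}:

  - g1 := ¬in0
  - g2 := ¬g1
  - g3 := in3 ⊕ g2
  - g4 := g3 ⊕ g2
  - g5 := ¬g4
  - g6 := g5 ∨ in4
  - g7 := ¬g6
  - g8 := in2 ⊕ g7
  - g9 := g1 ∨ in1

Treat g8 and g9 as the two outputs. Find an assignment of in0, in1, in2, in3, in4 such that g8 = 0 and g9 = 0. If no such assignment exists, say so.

Check with in0=1, in1=0, in2=1, in3=1, in4=0:
g1 = ¬in0 = ¬1 = 0
g2 = ¬g1 = ¬0 = 1
g3 = in3 ⊕ g2 = 1 ⊕ 1 = 0
g4 = g3 ⊕ g2 = 0 ⊕ 1 = 1
g5 = ¬g4 = ¬1 = 0
g6 = g5 ∨ in4 = 0 ∨ 0 = 0
g7 = ¬g6 = ¬0 = 1
g8 = in2 ⊕ g7 = 1 ⊕ 1 = 0
g9 = g1 ∨ in1 = 0 ∨ 0 = 0
So g8 = 0 and g9 = 0.

in0=1, in1=0, in2=1, in3=1, in4=0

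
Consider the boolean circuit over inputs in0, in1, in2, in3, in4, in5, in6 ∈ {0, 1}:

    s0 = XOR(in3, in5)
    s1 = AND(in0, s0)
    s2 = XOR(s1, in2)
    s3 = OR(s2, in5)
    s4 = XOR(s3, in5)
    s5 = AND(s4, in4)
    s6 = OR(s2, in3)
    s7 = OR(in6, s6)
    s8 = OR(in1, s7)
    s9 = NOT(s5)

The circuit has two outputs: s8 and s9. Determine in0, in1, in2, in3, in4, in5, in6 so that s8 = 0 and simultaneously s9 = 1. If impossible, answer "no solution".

in0=0, in1=0, in2=0, in3=0, in4=1, in5=1, in6=0

Check with in0=0, in1=0, in2=0, in3=0, in4=1, in5=1, in6=0:
s0 = XOR(in3, in5) = XOR(0, 1) = 1
s1 = AND(in0, s0) = AND(0, 1) = 0
s2 = XOR(s1, in2) = XOR(0, 0) = 0
s3 = OR(s2, in5) = OR(0, 1) = 1
s4 = XOR(s3, in5) = XOR(1, 1) = 0
s5 = AND(s4, in4) = AND(0, 1) = 0
s6 = OR(s2, in3) = OR(0, 0) = 0
s7 = OR(in6, s6) = OR(0, 0) = 0
s8 = OR(in1, s7) = OR(0, 0) = 0
s9 = NOT(s5) = NOT 0 = 1
So s8 = 0 and s9 = 1.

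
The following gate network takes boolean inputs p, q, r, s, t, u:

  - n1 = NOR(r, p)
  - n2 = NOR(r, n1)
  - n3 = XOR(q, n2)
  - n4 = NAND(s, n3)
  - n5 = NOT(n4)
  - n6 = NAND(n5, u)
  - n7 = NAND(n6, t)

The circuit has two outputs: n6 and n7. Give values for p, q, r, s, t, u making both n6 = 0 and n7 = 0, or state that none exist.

Across all 64 input combinations, none give both n6 = 0 and n7 = 0.

no solution exists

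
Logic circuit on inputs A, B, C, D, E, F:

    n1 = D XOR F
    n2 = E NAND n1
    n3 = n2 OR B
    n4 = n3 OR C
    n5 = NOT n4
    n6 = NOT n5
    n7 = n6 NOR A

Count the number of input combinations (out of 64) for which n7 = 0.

n7 = n6 NOR A must be 0, so at least one of n6, A is 1.
Enumerating the 64 input combinations, 62 give n7 = 0 and 2 give n7 = 1.

62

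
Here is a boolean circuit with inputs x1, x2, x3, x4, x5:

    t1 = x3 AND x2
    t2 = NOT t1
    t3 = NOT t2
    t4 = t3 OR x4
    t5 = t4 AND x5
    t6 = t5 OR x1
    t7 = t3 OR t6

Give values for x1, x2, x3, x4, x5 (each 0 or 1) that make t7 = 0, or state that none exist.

t7 = t3 OR t6 must be 0, so both t3 = 0 and t6 = 0.
t3 = NOT t2 must be 0, so t2 = 1.
Check with x1=0, x2=1, x3=0, x4=0, x5=1:
t1 = x3 AND x2 = 0 AND 1 = 0
t2 = NOT t1 = NOT 0 = 1
t3 = NOT t2 = NOT 1 = 0
t4 = t3 OR x4 = 0 OR 0 = 0
t5 = t4 AND x5 = 0 AND 1 = 0
t6 = t5 OR x1 = 0 OR 0 = 0
t7 = t3 OR t6 = 0 OR 0 = 0
So t7 = 0 as required.

x1=0, x2=1, x3=0, x4=0, x5=1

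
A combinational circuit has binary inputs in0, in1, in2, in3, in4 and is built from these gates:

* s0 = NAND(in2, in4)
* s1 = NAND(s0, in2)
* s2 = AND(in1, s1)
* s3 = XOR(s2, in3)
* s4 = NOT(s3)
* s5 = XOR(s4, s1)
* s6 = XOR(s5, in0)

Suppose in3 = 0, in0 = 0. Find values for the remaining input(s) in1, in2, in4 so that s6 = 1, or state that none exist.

in1=1, in2=1, in4=0

s6 = XOR(s5, in0) must be 1, so s5 and in0 differ.
Check with in3 = 0, in0 = 0 and in1=1, in2=1, in4=0:
s0 = NAND(in2, in4) = NAND(1, 0) = 1
s1 = NAND(s0, in2) = NAND(1, 1) = 0
s2 = AND(in1, s1) = AND(1, 0) = 0
s3 = XOR(s2, in3) = XOR(0, 0) = 0
s4 = NOT(s3) = NOT 0 = 1
s5 = XOR(s4, s1) = XOR(1, 0) = 1
s6 = XOR(s5, in0) = XOR(1, 0) = 1
So s6 = 1.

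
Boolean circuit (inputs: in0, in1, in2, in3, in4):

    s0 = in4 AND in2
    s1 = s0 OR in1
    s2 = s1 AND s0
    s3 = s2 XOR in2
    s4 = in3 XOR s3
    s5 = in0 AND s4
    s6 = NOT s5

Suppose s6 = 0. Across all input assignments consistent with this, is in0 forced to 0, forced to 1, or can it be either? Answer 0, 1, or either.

s6 = NOT s5 must be 0, so s5 = 1.
s5 = in0 AND s4 must be 1, so both in0 = 1 and s4 = 1.
Every assignment with s6 = 0 has in0 = 1; there are 8 such assignment(s).

1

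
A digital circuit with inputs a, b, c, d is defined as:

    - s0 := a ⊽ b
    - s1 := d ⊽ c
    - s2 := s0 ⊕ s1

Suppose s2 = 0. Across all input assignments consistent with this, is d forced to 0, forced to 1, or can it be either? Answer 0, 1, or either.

either

Both values of d occur among assignments with s2 = 0:
  d=0: a=0, b=0, c=0, d=0
  d=1: a=0, b=1, c=0, d=1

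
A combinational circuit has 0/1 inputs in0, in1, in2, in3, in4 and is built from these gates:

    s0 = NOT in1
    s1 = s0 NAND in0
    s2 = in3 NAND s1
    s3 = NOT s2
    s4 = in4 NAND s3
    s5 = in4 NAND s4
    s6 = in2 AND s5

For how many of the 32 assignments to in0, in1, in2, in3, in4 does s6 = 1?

11

s6 = in2 AND s5 must be 1, so both in2 = 1 and s5 = 1.
s5 = in4 NAND s4 must be 1, so at least one of in4, s4 is 0.
Enumerating the 32 input combinations, 11 give s6 = 1 and 21 give s6 = 0.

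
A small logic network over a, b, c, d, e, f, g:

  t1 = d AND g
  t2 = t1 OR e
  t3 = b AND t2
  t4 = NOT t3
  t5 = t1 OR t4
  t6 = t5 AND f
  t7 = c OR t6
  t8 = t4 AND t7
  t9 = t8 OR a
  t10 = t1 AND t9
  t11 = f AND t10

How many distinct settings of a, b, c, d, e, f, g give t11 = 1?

12

t11 = f AND t10 must be 1, so both f = 1 and t10 = 1.
Enumerating the 128 input combinations, 12 give t11 = 1 and 116 give t11 = 0.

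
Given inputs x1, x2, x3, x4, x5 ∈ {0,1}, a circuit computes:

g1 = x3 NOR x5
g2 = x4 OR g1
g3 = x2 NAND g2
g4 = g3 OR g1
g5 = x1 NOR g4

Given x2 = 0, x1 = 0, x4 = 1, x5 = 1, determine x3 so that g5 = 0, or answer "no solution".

Check with x2 = 0, x1 = 0, x4 = 1, x5 = 1 and x3=1:
g1 = x3 NOR x5 = 1 NOR 1 = 0
g2 = x4 OR g1 = 1 OR 0 = 1
g3 = x2 NAND g2 = 0 NAND 1 = 1
g4 = g3 OR g1 = 1 OR 0 = 1
g5 = x1 NOR g4 = 0 NOR 1 = 0
So g5 = 0.

x3=1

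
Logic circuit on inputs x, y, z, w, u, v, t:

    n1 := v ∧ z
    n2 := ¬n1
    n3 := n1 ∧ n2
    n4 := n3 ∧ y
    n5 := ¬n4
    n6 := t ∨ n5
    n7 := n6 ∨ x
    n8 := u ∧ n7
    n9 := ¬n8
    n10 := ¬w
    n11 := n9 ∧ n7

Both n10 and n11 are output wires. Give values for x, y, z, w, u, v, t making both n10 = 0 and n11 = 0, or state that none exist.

Check with x=1, y=0, z=1, w=1, u=1, v=0, t=1:
n1 = v ∧ z = 0 ∧ 1 = 0
n2 = ¬n1 = ¬0 = 1
n3 = n1 ∧ n2 = 0 ∧ 1 = 0
n4 = n3 ∧ y = 0 ∧ 0 = 0
n5 = ¬n4 = ¬0 = 1
n6 = t ∨ n5 = 1 ∨ 1 = 1
n7 = n6 ∨ x = 1 ∨ 1 = 1
n8 = u ∧ n7 = 1 ∧ 1 = 1
n9 = ¬n8 = ¬1 = 0
n10 = ¬w = ¬1 = 0
n11 = n9 ∧ n7 = 0 ∧ 1 = 0
So n10 = 0 and n11 = 0.

x=1, y=0, z=1, w=1, u=1, v=0, t=1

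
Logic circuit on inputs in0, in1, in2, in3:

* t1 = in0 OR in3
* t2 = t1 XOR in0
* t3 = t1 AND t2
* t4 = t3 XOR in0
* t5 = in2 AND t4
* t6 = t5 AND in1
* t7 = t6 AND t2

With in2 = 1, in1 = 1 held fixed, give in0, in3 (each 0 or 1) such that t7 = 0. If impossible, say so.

t7 = t6 AND t2 must be 0, so at least one of t6, t2 is 0.
Check with in2 = 1, in1 = 1 and in0=1, in3=1:
t1 = in0 OR in3 = 1 OR 1 = 1
t2 = t1 XOR in0 = 1 XOR 1 = 0
t3 = t1 AND t2 = 1 AND 0 = 0
t4 = t3 XOR in0 = 0 XOR 1 = 1
t5 = in2 AND t4 = 1 AND 1 = 1
t6 = t5 AND in1 = 1 AND 1 = 1
t7 = t6 AND t2 = 1 AND 0 = 0
So t7 = 0.

in0=1, in3=1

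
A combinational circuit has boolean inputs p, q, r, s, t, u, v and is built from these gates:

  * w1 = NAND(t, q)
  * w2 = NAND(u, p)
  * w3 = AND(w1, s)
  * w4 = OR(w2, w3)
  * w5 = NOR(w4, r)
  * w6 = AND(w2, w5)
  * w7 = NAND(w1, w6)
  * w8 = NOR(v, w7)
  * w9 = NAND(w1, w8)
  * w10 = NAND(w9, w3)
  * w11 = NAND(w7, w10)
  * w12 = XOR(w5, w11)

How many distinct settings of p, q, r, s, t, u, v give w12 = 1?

58

w12 = XOR(w5, w11) must be 1, so w5 and w11 differ.
Enumerating the 128 input combinations, 58 give w12 = 1 and 70 give w12 = 0.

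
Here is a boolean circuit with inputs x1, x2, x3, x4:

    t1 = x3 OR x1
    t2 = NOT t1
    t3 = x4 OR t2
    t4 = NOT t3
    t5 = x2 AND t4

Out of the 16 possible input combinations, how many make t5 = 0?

t5 = x2 AND t4 must be 0, so at least one of x2, t4 is 0.
Enumerating the 16 input combinations, 13 give t5 = 0 and 3 give t5 = 1.

13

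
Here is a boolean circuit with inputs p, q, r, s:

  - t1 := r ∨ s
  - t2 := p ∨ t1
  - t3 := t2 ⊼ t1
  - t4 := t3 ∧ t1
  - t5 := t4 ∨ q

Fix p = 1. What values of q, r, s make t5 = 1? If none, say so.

Check with p = 1 and q=1, r=1, s=0:
t1 = r ∨ s = 1 ∨ 0 = 1
t2 = p ∨ t1 = 1 ∨ 1 = 1
t3 = t2 ⊼ t1 = 1 ⊼ 1 = 0
t4 = t3 ∧ t1 = 0 ∧ 1 = 0
t5 = t4 ∨ q = 0 ∨ 1 = 1
So t5 = 1.

q=1, r=1, s=0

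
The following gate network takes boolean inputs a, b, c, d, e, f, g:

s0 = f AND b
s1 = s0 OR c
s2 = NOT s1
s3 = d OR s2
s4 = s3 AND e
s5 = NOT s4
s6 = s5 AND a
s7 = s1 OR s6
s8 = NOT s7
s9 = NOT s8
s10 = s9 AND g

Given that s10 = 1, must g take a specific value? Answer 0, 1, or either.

1

s10 = s9 AND g must be 1, so both s9 = 1 and g = 1.
Every assignment with s10 = 1 has g = 1; there are 46 such assignment(s).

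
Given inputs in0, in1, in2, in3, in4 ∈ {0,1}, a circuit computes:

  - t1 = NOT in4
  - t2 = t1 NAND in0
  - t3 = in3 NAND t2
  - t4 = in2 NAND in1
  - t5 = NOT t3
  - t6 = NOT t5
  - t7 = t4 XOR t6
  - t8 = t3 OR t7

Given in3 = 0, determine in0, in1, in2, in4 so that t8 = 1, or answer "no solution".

in0=0, in1=1, in2=0, in4=0

t8 = t3 OR t7 must be 1, so at least one of t3, t7 is 1.
Check with in3 = 0 and in0=0, in1=1, in2=0, in4=0:
t1 = NOT in4 = NOT 0 = 1
t2 = t1 NAND in0 = 1 NAND 0 = 1
t3 = in3 NAND t2 = 0 NAND 1 = 1
t4 = in2 NAND in1 = 0 NAND 1 = 1
t5 = NOT t3 = NOT 1 = 0
t6 = NOT t5 = NOT 0 = 1
t7 = t4 XOR t6 = 1 XOR 1 = 0
t8 = t3 OR t7 = 1 OR 0 = 1
So t8 = 1.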